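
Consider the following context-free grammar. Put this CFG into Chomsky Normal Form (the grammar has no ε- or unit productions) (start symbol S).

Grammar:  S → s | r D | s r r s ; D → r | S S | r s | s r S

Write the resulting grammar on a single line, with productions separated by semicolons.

Introduce a nonterminal for each terminal appearing in a rule of length ≥ 2: X1 → r, X2 → s.
Binarize each right-hand side of length ≥ 3 by chaining fresh nonterminals (Y1, Y2, …): affected rules were S → X2 X1 X1 X2; D → X2 X1 S.

S → s | X1 D | X2 Y1; D → r | S S | X1 X2 | X2 Y3; X1 → r; X2 → s; Y1 → X1 Y2; Y2 → X1 X2; Y3 → X1 S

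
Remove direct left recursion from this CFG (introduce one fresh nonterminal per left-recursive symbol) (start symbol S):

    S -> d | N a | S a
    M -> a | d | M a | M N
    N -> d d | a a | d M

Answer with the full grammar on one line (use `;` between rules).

S -> d S' | N a S'; M -> a M' | d M'; N -> d d | a a | d M; S' -> a S' | ε; M' -> a M' | N M' | ε

S, M are directly left-recursive.
For S: α = {a}, β = {d, N a}. Rewrite as S → β S' and S' → α S' | ε.
For M: α = {a, N}, β = {a, d}. Rewrite as M → β M' and M' → α M' | ε.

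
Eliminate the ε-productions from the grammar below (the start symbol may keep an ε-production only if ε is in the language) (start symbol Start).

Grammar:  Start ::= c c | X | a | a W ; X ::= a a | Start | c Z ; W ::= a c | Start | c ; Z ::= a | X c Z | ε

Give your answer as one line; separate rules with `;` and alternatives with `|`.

Nullable set = {Z}.
ε ∉ L(G), so no ε-production is kept.
Add the nullable-subset variants: X → c Z gives c Z | c. Z → X c Z gives X c Z | X c.

Start ::= c c | X | a | a W; X ::= a a | Start | c Z | c; W ::= a c | Start | c; Z ::= a | X c Z | X c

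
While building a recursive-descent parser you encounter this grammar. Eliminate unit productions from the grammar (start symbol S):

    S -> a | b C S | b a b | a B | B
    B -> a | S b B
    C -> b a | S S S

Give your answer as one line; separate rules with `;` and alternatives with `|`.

S -> a | S b B | b C S | b a b | a B; B -> a | S b B; C -> b a | S S S

Unit pairs: S ⇒* {B}.
For every A with A ⇒* B via unit rules, add B's non-unit alternatives to A; then delete every rule of the form X → Y.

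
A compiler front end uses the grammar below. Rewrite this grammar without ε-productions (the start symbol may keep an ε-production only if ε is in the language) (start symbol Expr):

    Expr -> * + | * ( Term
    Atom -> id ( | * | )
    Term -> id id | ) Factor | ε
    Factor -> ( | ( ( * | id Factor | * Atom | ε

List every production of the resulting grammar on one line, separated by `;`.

Expr -> * + | * ( Term | * (; Atom -> id ( | * | ); Term -> id id | ) Factor | ); Factor -> ( | ( ( * | id Factor | id | * Atom

Nullable nonterminals: {Factor, Term}.
ε ∉ L(G), so no ε-production is kept.
For each production, add variants omitting each subset of nullable occurrences: Expr → * ( Term gives * ( Term | * (. Term → ) Factor gives ) Factor | ). Factor → id Factor gives id Factor | id.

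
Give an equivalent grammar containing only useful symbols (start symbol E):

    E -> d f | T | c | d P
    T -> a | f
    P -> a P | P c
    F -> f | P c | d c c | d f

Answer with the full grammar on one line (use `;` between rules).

E -> d f | T | c; T -> a | f

Generating nonterminals: {E, F, T}.
Reachable from E after that: {E, T}.
Removed useless symbols: {F, P} and every production mentioning them.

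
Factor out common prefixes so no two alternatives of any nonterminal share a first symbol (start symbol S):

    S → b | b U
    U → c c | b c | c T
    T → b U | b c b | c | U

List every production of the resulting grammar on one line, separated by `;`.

S → b S'; U → b c | c U'; T → c | U | b T'; S' → ε | U; U' → c | T; T' → U | c b

S has alternatives sharing prefix 'b': factor to S → b S' with S' → ε | U.
U has alternatives sharing prefix 'c': factor to U → c U' with U' → c | T.
T has alternatives sharing prefix 'b': factor to T → b T' with T' → U | c b.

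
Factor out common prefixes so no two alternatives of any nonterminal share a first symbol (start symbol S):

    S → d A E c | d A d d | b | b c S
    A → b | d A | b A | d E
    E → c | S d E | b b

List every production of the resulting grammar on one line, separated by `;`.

S has alternatives sharing prefix 'd A': factor to S → d A S' with S' → E c | d d.
S has alternatives sharing prefix 'b': factor to S → b S'' with S'' → ε | c S.
A has alternatives sharing prefix 'b': factor to A → b A' with A' → ε | A.
A has alternatives sharing prefix 'd': factor to A → d A'' with A'' → A | E.

S → d A S' | b S''; A → b A' | d A''; E → c | S d E | b b; S' → E c | d d; S'' → ε | c S; A' → ε | A; A'' → A | E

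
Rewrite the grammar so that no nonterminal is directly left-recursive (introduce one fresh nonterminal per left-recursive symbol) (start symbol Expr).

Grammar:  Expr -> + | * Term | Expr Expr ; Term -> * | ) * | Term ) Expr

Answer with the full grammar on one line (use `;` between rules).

Directly left-recursive nonterminals: Expr, Term.
For Expr: α = {Expr}, β = {+, * Term}. Rewrite as Expr → β Expr1 and Expr1 → α Expr1 | ε.
For Term: α = {) Expr}, β = {*, ) *}. Rewrite as Term → β Term1 and Term1 → α Term1 | ε.

Expr -> + Expr1 | * Term Expr1; Term -> * Term1 | ) * Term1; Expr1 -> Expr Expr1 | ε; Term1 -> ) Expr Term1 | ε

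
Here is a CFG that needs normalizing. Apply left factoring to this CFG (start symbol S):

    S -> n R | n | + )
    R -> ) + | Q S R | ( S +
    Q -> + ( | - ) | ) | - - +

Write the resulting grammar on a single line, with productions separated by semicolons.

S has alternatives sharing prefix 'n': factor to S → n S' with S' → R | ε.
Q has alternatives sharing prefix '-': factor to Q → - Q' with Q' → ) | - +.

S -> + ) | n S'; R -> ) + | Q S R | ( S +; Q -> + ( | ) | - Q'; S' -> R | ε; Q' -> ) | - +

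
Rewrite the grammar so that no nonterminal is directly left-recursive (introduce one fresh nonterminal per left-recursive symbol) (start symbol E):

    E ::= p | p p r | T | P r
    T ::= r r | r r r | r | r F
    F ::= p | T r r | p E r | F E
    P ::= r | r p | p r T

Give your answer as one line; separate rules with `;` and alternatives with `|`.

E ::= p | p p r | T | P r; T ::= r r | r r r | r | r F; F ::= p F' | T r r F' | p E r F'; P ::= r | r p | p r T; F' ::= E F' | ε

Directly left-recursive nonterminal: F.
For F: α = {E}, β = {p, T r r, p E r}. Rewrite as F → β F' and F' → α F' | ε.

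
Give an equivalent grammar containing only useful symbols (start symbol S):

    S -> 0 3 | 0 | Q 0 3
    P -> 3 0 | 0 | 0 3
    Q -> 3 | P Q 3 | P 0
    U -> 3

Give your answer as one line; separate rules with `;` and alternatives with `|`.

S -> 0 3 | 0 | Q 0 3; P -> 3 0 | 0 | 0 3; Q -> 3 | P Q 3 | P 0

Generating nonterminals: {P, Q, S, U}.
Reachable from S after that: {P, Q, S}.
Removed useless symbols: {U} and every production mentioning them.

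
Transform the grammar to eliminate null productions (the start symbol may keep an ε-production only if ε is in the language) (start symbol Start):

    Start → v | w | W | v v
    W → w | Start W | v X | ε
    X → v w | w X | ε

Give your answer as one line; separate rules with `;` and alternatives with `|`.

Start → v | w | W | v v | ε; W → w | Start W | Start | v X | v; X → v w | w X | w

The nullable symbols are {Start, W, X}.
ε ∈ L(G) since Start is nullable, so keep Start → ε.
Expand every rule over subsets of its nullable positions: W → Start W gives Start W | Start. W → v X gives v X | v. X → w X gives w X | w.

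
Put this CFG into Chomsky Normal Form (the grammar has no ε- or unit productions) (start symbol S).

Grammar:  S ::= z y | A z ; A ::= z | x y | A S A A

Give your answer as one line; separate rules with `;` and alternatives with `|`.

S ::= X1 X2 | A X1; A ::= z | X3 X2 | A Y1; X1 ::= z; X2 ::= y; X3 ::= x; Y1 ::= S Y2; Y2 ::= A A

Introduce a nonterminal for each terminal appearing in a rule of length ≥ 2: X1 → z, X2 → y, X3 → x.
Binarize each right-hand side of length ≥ 3 by chaining fresh nonterminals (Y1, Y2, …): affected rules were A → A S A A.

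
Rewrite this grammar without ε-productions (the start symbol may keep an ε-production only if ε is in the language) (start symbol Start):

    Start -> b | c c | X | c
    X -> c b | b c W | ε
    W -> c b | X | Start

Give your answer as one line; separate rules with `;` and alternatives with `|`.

Start -> b | c c | X | c | ε; X -> c b | b c W | b c; W -> c b | X | Start

Nullable nonterminals: {Start, W, X}.
ε ∈ L(G) since Start is nullable, so keep Start → ε.
Expand every rule over subsets of its nullable positions: X → b c W gives b c W | b c.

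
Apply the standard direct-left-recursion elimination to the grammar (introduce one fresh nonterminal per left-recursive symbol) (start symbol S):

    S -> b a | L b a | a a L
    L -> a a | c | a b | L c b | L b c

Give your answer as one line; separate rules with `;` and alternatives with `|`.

S -> b a | L b a | a a L; L -> a a L' | c L' | a b L'; L' -> c b L' | b c L' | ε

Directly left-recursive nonterminal: L.
For L: α = {c b, b c}, β = {a a, c, a b}. Rewrite as L → β L' and L' → α L' | ε.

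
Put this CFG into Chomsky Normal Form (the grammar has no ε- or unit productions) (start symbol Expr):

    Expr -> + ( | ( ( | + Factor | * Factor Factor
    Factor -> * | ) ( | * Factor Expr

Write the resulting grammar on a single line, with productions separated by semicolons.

Expr -> X1 X2 | X2 X2 | X1 Factor | X3 Y1; Factor -> * | X4 X2 | X3 Y2; X1 -> +; X2 -> (; X3 -> *; X4 -> ); Y1 -> Factor Factor; Y2 -> Factor Expr

Introduce a nonterminal for each terminal appearing in a rule of length ≥ 2: X1 → +, X2 → (, X3 → *, X4 → ).
Binarize each right-hand side of length ≥ 3 by chaining fresh nonterminals (Y1, Y2, …): affected rules were Expr → X3 Factor Factor; Factor → X3 Factor Expr.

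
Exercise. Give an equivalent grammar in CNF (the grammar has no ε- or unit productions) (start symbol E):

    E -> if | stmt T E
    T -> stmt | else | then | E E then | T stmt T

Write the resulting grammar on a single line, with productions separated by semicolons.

E -> if | X1 Y1; T -> stmt | else | then | E Y2 | T Y3; X1 -> stmt; X2 -> then; Y1 -> T E; Y2 -> E X2; Y3 -> X1 T

Introduce a nonterminal for each terminal appearing in a rule of length ≥ 2: X1 → stmt, X2 → then.
Binarize each right-hand side of length ≥ 3 by chaining fresh nonterminals (Y1, Y2, …): affected rules were E → X1 T E; T → E E X2; T → T X1 T.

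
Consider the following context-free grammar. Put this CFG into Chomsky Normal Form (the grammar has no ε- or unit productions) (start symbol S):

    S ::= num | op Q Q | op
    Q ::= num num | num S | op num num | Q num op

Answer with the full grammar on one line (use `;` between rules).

Introduce a nonterminal for each terminal appearing in a rule of length ≥ 2: X1 → op, X2 → num.
Binarize each right-hand side of length ≥ 3 by chaining fresh nonterminals (Y1, Y2, …): affected rules were S → X1 Q Q; Q → X1 X2 X2; Q → Q X2 X1.

S ::= num | X1 Y1 | op; Q ::= X2 X2 | X2 S | X1 Y2 | Q Y3; X1 ::= op; X2 ::= num; Y1 ::= Q Q; Y2 ::= X2 X2; Y3 ::= X2 X1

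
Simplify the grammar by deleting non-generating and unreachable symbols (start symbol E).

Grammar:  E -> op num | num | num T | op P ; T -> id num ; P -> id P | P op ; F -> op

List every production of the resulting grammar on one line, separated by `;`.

Generating nonterminals: {E, F, T}.
Reachable from E after that: {E, T}.
Removed useless symbols: {F, P} and every production mentioning them.

E -> op num | num | num T; T -> id num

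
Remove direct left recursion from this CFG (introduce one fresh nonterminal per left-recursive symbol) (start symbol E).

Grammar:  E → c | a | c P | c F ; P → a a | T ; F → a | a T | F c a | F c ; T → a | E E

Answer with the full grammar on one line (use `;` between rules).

F is directly left-recursive.
For F: α = {c a, c}, β = {a, a T}. Rewrite as F → β F' and F' → α F' | ε.

E → c | a | c P | c F; P → a a | T; F → a F' | a T F'; T → a | E E; F' → c a F' | c F' | ε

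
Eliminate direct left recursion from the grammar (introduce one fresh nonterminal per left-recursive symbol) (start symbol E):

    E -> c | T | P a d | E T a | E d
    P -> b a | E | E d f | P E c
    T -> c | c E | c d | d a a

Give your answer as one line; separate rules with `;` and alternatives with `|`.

Left recursion appears on E, P.
For E: α = {T a, d}, β = {c, T, P a d}. Rewrite as E → β E' and E' → α E' | ε.
For P: α = {E c}, β = {b a, E, E d f}. Rewrite as P → β P' and P' → α P' | ε.

E -> c E' | T E' | P a d E'; P -> b a P' | E P' | E d f P'; T -> c | c E | c d | d a a; E' -> T a E' | d E' | ε; P' -> E c P' | ε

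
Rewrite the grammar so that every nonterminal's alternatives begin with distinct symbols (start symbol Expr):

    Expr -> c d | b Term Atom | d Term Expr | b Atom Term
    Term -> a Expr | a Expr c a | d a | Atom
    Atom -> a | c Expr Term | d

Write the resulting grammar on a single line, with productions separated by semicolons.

Expr -> c d | d Term Expr | b Expr1; Term -> d a | Atom | a Expr Term1; Atom -> a | c Expr Term | d; Expr1 -> Term Atom | Atom Term; Term1 -> epsilon | c a

Expr has alternatives sharing prefix 'b': factor to Expr → b Expr1 with Expr1 → Term Atom | Atom Term.
Term has alternatives sharing prefix 'a Expr': factor to Term → a Expr Term1 with Term1 → ε | c a.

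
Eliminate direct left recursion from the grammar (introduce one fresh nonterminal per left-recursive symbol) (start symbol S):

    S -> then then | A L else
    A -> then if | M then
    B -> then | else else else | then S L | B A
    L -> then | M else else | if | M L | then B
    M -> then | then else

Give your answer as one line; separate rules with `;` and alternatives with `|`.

S -> then then | A L else; A -> then if | M then; B -> then B' | else else else B' | then S L B'; L -> then | M else else | if | M L | then B; M -> then | then else; B' -> A B' | ε

B is directly left-recursive.
For B: α = {A}, β = {then, else else else, then S L}. Rewrite as B → β B' and B' → α B' | ε.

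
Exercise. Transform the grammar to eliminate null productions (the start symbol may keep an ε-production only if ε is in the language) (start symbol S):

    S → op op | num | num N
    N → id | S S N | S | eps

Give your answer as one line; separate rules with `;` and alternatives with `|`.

The nullable symbols are {N}.
ε ∉ L(G), so no ε-production is kept.
Expand every rule over subsets of its nullable positions: N → S S N gives S S N | S S.

S → op op | num | num N; N → id | S S N | S S | S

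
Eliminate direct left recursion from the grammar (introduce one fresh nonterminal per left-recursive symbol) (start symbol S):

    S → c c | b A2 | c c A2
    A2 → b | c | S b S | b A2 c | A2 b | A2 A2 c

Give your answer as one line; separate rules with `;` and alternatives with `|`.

Directly left-recursive nonterminal: A2.
For A2: α = {b, A2 c}, β = {b, c, S b S, b A2 c}. Rewrite as A2 → β A2' and A2' → α A2' | ε.

S → c c | b A2 | c c A2; A2 → b A2' | c A2' | S b S A2' | b A2 c A2'; A2' → b A2' | A2 c A2' | ε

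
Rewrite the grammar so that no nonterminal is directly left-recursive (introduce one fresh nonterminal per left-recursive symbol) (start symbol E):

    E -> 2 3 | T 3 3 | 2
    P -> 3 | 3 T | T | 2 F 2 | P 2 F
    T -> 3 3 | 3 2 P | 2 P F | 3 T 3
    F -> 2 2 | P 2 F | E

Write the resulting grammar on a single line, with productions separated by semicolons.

E -> 2 3 | T 3 3 | 2; P -> 3 P' | 3 T P' | T P' | 2 F 2 P'; T -> 3 3 | 3 2 P | 2 P F | 3 T 3; F -> 2 2 | P 2 F | E; P' -> 2 F P' | ε

Directly left-recursive nonterminal: P.
For P: α = {2 F}, β = {3, 3 T, T, 2 F 2}. Rewrite as P → β P' and P' → α P' | ε.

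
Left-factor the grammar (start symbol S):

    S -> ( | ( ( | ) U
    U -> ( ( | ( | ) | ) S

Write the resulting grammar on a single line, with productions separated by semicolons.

S -> ) U | ( S'; U -> ( U' | ) U''; S' -> ε | (; U' -> ( | ε; U'' -> ε | S

S has alternatives sharing prefix '(': factor to S → ( S' with S' → ε | (.
U has alternatives sharing prefix '(': factor to U → ( U' with U' → ( | ε.
U has alternatives sharing prefix ')': factor to U → ) U'' with U'' → ε | S.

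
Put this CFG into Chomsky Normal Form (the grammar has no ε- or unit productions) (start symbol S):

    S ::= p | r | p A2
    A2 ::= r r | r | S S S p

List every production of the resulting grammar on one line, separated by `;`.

S ::= p | r | X1 A2; A2 ::= X2 X2 | r | S Y1; X1 ::= p; X2 ::= r; Y1 ::= S Y2; Y2 ::= S X1

Introduce a nonterminal for each terminal appearing in a rule of length ≥ 2: X1 → p, X2 → r.
Binarize each right-hand side of length ≥ 3 by chaining fresh nonterminals (Y1, Y2, …): affected rules were A2 → S S S X1.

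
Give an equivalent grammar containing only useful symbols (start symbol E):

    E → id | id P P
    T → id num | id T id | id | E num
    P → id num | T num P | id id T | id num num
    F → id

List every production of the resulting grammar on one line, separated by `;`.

E → id | id P P; T → id num | id T id | id | E num; P → id num | T num P | id id T | id num num

Generating nonterminals: {E, F, P, T}.
Reachable from E after that: {E, P, T}.
Removed useless symbols: {F} and every production mentioning them.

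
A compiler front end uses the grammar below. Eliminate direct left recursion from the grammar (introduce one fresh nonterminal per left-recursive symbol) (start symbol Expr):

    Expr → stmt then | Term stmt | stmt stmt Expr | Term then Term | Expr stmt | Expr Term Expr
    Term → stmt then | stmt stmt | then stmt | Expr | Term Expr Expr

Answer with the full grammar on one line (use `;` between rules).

Directly left-recursive nonterminals: Expr, Term.
For Expr: α = {stmt, Term Expr}, β = {stmt then, Term stmt, stmt stmt Expr, Term then Term}. Rewrite as Expr → β Expr1 and Expr1 → α Expr1 | ε.
For Term: α = {Expr Expr}, β = {stmt then, stmt stmt, then stmt, Expr}. Rewrite as Term → β Term1 and Term1 → α Term1 | ε.

Expr → stmt then Expr1 | Term stmt Expr1 | stmt stmt Expr Expr1 | Term then Term Expr1; Term → stmt then Term1 | stmt stmt Term1 | then stmt Term1 | Expr Term1; Expr1 → stmt Expr1 | Term Expr Expr1 | ε; Term1 → Expr Expr Term1 | ε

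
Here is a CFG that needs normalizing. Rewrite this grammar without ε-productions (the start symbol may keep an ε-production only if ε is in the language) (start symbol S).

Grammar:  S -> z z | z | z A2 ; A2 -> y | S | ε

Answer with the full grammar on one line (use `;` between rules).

S -> z z | z | z A2; A2 -> y | S

The nullable symbols are {A2}.
ε ∉ L(G), so no ε-production is kept.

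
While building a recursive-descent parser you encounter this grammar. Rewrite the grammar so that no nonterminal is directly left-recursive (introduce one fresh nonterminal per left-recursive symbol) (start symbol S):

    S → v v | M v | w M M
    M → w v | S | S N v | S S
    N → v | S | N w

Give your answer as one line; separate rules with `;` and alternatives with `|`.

Directly left-recursive nonterminal: N.
For N: α = {w}, β = {v, S}. Rewrite as N → β N' and N' → α N' | ε.

S → v v | M v | w M M; M → w v | S | S N v | S S; N → v N' | S N'; N' → w N' | ε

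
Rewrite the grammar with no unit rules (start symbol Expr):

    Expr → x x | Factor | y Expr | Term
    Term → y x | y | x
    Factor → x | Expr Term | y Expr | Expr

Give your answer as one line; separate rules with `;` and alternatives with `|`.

Unit pairs: Expr ⇒* {Factor, Term}; Factor ⇒* {Expr, Term}.
Replace each nonterminal's rules with the union of the non-unit rules of every nonterminal it unit-derives.

Expr → y x | y | x | Expr Term | y Expr | x x; Term → y x | y | x; Factor → y x | y | x | Expr Term | y Expr | x x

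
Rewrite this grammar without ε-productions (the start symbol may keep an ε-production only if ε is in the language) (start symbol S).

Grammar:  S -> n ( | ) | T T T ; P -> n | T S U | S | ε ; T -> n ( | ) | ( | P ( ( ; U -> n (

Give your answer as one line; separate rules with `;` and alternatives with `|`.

Nullable set = {P}.
ε ∉ L(G), so no ε-production is kept.
Expand every rule over subsets of its nullable positions: T → P ( ( gives P ( ( | ( (.

S -> n ( | ) | T T T; P -> n | T S U | S; T -> n ( | ) | ( | P ( ( | ( (; U -> n (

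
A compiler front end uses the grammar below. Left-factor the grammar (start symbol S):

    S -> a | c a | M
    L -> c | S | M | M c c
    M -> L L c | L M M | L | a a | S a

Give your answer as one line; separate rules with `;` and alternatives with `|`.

S -> a | c a | M; L -> c | S | M L'; M -> a a | S a | L M'; L' -> ε | c c; M' -> L c | M M | ε

L has alternatives sharing prefix 'M': factor to L → M L' with L' → ε | c c.
M has alternatives sharing prefix 'L': factor to M → L M' with M' → L c | M M | ε.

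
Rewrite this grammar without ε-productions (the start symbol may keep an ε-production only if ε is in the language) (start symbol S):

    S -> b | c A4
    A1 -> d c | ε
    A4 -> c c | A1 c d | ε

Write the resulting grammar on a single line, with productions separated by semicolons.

S -> b | c A4 | c; A1 -> d c; A4 -> c c | A1 c d | c d

Nullable nonterminals: {A1, A4}.
ε ∉ L(G), so no ε-production is kept.
Add the nullable-subset variants: S → c A4 gives c A4 | c. A4 → A1 c d gives A1 c d | c d.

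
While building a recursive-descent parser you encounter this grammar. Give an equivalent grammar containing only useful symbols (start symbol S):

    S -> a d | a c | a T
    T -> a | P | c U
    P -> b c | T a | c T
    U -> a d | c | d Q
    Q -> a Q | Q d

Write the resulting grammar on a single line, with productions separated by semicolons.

Generating nonterminals: {P, S, T, U}.
Reachable from S after that: {P, S, T, U}.
Removed useless symbols: {Q} and every production mentioning them.

S -> a d | a c | a T; T -> a | P | c U; P -> b c | T a | c T; U -> a d | c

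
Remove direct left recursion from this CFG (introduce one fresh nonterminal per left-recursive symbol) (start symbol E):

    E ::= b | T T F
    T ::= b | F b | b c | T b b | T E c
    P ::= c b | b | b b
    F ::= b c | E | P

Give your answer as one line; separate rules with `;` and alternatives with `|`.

E ::= b | T T F; T ::= b T' | F b T' | b c T'; P ::= c b | b | b b; F ::= b c | E | P; T' ::= b b T' | E c T' | ε

Directly left-recursive nonterminal: T.
For T: α = {b b, E c}, β = {b, F b, b c}. Rewrite as T → β T' and T' → α T' | ε.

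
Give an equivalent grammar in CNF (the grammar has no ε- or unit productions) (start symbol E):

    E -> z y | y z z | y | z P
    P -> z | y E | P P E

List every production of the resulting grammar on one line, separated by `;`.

Introduce a nonterminal for each terminal appearing in a rule of length ≥ 2: X1 → z, X2 → y.
Binarize each right-hand side of length ≥ 3 by chaining fresh nonterminals (Y1, Y2, …): affected rules were E → X2 X1 X1; P → P P E.

E -> X1 X2 | X2 Y1 | y | X1 P; P -> z | X2 E | P Y2; X1 -> z; X2 -> y; Y1 -> X1 X1; Y2 -> P E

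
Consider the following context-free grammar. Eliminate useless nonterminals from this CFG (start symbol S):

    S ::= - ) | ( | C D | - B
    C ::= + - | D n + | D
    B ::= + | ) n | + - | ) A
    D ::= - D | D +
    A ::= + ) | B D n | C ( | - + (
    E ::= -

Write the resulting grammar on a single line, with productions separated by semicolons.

Generating nonterminals: {A, B, C, E, S}.
Reachable from S after that: {A, B, C, S}.
Removed useless symbols: {D, E} and every production mentioning them.

S ::= - ) | ( | - B; C ::= + -; B ::= + | ) n | + - | ) A; A ::= + ) | C ( | - + (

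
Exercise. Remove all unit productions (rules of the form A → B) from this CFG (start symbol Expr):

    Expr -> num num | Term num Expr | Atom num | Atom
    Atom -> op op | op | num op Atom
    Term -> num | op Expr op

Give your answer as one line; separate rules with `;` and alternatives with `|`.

Expr -> op op | op | num op Atom | num num | Term num Expr | Atom num; Atom -> op op | op | num op Atom; Term -> num | op Expr op

Unit pairs: Expr ⇒* {Atom}.
Replace each nonterminal's rules with the union of the non-unit rules of every nonterminal it unit-derives.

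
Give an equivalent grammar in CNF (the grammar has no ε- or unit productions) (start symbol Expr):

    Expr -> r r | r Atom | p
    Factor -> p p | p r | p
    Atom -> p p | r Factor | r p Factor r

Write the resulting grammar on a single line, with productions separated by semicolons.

Expr -> X1 X1 | X1 Atom | p; Factor -> X2 X2 | X2 X1 | p; Atom -> X2 X2 | X1 Factor | X1 Y1; X1 -> r; X2 -> p; Y1 -> X2 Y2; Y2 -> Factor X1

Introduce a nonterminal for each terminal appearing in a rule of length ≥ 2: X1 → r, X2 → p.
Binarize each right-hand side of length ≥ 3 by chaining fresh nonterminals (Y1, Y2, …): affected rules were Atom → X1 X2 Factor X1.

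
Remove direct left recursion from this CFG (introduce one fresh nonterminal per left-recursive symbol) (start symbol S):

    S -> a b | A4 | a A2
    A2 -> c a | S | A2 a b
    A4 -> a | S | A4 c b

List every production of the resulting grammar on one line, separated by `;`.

Left recursion appears on A2, A4.
For A2: α = {a b}, β = {c a, S}. Rewrite as A2 → β A2' and A2' → α A2' | ε.
For A4: α = {c b}, β = {a, S}. Rewrite as A4 → β A4' and A4' → α A4' | ε.

S -> a b | A4 | a A2; A2 -> c a A2' | S A2'; A4 -> a A4' | S A4'; A2' -> a b A2' | eps; A4' -> c b A4' | eps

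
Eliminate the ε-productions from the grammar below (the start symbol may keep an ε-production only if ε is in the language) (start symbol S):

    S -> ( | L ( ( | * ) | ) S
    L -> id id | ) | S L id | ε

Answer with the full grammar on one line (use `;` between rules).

Nullable nonterminals: {L}.
ε ∉ L(G), so no ε-production is kept.
Add the nullable-subset variants: S → L ( ( gives L ( ( | ( (. L → S L id gives S L id | S id.

S -> ( | L ( ( | ( ( | * ) | ) S; L -> id id | ) | S L id | S id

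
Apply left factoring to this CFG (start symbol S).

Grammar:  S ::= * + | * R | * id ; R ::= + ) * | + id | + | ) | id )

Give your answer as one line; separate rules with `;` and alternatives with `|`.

S ::= * S'; R ::= ) | id ) | + R'; S' ::= + | R | id; R' ::= ) * | id | ε

S has alternatives sharing prefix '*': factor to S → * S' with S' → + | R | id.
R has alternatives sharing prefix '+': factor to R → + R' with R' → ) * | id | ε.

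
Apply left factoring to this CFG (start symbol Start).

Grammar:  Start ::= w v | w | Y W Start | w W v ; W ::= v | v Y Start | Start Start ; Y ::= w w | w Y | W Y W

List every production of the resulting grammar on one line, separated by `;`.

Start ::= Y W Start | w Start1; W ::= Start Start | v W1; Y ::= W Y W | w Y1; Start1 ::= v | ε | W v; W1 ::= ε | Y Start; Y1 ::= w | Y

Start has alternatives sharing prefix 'w': factor to Start → w Start1 with Start1 → v | ε | W v.
W has alternatives sharing prefix 'v': factor to W → v W1 with W1 → ε | Y Start.
Y has alternatives sharing prefix 'w': factor to Y → w Y1 with Y1 → w | Y.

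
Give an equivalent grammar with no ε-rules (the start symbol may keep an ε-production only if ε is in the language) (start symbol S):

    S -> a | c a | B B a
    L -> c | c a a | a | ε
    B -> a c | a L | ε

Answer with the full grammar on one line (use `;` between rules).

S -> a | c a | B B a | B a; L -> c | c a a | a; B -> a c | a L | a

The nullable symbols are {B, L}.
ε ∉ L(G), so no ε-production is kept.
Expand every rule over subsets of its nullable positions: S → B B a gives B B a | B a. B → a L gives a L | a.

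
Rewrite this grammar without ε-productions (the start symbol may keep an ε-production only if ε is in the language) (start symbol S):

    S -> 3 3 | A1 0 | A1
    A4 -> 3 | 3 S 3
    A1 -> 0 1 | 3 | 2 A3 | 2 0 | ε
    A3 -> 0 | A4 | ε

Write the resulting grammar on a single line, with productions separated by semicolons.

S -> 3 3 | A1 0 | 0 | A1 | ε; A4 -> 3 | 3 S 3 | 3 3; A1 -> 0 1 | 3 | 2 A3 | 2 | 2 0; A3 -> 0 | A4

The nullable symbols are {A1, A3, S}.
ε ∈ L(G) since S is nullable, so keep S → ε.
Add the nullable-subset variants: S → A1 0 gives A1 0 | 0. A4 → 3 S 3 gives 3 S 3 | 3 3. A1 → 2 A3 gives 2 A3 | 2.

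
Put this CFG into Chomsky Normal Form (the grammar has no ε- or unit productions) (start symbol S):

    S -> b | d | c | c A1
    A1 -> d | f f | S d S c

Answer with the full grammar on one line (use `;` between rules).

Introduce a nonterminal for each terminal appearing in a rule of length ≥ 2: X1 → c, X2 → f, X3 → d.
Binarize each right-hand side of length ≥ 3 by chaining fresh nonterminals (Y1, Y2, …): affected rules were A1 → S X3 S X1.

S -> b | d | c | X1 A1; A1 -> d | X2 X2 | S Y1; X1 -> c; X2 -> f; X3 -> d; Y1 -> X3 Y2; Y2 -> S X1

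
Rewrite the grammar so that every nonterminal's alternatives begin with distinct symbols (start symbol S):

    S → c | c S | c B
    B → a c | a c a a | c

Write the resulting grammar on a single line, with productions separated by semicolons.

S has alternatives sharing prefix 'c': factor to S → c S' with S' → ε | S | B.
B has alternatives sharing prefix 'a c': factor to B → a c B' with B' → ε | a a.

S → c S'; B → c | a c B'; S' → ε | S | B; B' → ε | a a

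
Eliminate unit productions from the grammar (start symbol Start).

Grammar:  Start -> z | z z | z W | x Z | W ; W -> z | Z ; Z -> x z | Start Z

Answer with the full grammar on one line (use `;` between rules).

Start -> x z | Start Z | z | z z | z W | x Z; W -> x z | Start Z | z; Z -> x z | Start Z

Unit pairs: Start ⇒* {W, Z}; W ⇒* {Z}.
Replace each nonterminal's rules with the union of the non-unit rules of every nonterminal it unit-derives.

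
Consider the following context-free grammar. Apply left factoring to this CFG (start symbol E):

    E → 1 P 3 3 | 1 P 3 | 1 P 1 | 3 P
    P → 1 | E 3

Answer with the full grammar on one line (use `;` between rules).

E → 3 P | 1 P E'; P → 1 | E 3; E' → 1 | 3 E''; E'' → 3 | eps

E has alternatives sharing prefix '1 P': factor to E → 1 P E' with E' → 3 3 | 3 | 1.
E' has alternatives sharing prefix '3': factor to E' → 3 E'' with E'' → 3 | ε.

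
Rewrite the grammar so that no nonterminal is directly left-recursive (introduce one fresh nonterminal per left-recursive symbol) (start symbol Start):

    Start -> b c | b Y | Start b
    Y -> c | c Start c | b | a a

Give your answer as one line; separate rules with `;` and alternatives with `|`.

Start -> b c Start1 | b Y Start1; Y -> c | c Start c | b | a a; Start1 -> b Start1 | ε

Directly left-recursive nonterminal: Start.
For Start: α = {b}, β = {b c, b Y}. Rewrite as Start → β Start1 and Start1 → α Start1 | ε.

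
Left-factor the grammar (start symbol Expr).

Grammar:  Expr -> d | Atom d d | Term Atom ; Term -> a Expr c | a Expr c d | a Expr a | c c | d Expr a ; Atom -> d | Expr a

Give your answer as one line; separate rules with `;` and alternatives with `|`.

Expr -> d | Atom d d | Term Atom; Term -> c c | d Expr a | a Expr Term1; Atom -> d | Expr a; Term1 -> a | c Term11; Term11 -> ε | d

Term has alternatives sharing prefix 'a Expr': factor to Term → a Expr Term1 with Term1 → c | c d | a.
Term1 has alternatives sharing prefix 'c': factor to Term1 → c Term11 with Term11 → ε | d.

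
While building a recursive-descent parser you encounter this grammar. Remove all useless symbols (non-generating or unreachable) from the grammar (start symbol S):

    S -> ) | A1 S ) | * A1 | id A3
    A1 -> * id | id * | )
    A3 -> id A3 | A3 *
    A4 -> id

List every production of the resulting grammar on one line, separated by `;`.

S -> ) | A1 S ) | * A1; A1 -> * id | id * | )

Generating nonterminals: {A1, A4, S}.
Reachable from S after that: {A1, S}.
Removed useless symbols: {A3, A4} and every production mentioning them.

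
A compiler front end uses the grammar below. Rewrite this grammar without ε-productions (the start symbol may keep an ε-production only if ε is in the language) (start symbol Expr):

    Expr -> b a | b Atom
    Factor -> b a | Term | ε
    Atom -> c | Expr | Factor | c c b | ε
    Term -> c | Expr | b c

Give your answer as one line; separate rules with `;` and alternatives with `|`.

The nullable symbols are {Atom, Factor}.
ε ∉ L(G), so no ε-production is kept.
Expand every rule over subsets of its nullable positions: Expr → b Atom gives b Atom | b.

Expr -> b a | b Atom | b; Factor -> b a | Term; Atom -> c | Expr | Factor | c c b; Term -> c | Expr | b c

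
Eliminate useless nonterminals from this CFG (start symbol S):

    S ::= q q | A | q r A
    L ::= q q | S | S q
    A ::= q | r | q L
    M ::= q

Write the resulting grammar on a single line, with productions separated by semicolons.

S ::= q q | A | q r A; L ::= q q | S | S q; A ::= q | r | q L

Generating nonterminals: {A, L, M, S}.
Reachable from S after that: {A, L, S}.
Removed useless symbols: {M} and every production mentioning them.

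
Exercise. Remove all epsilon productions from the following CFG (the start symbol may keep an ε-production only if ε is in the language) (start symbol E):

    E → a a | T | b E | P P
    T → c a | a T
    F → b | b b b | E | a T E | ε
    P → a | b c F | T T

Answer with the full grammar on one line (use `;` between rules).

The nullable symbols are {F}.
ε ∉ L(G), so no ε-production is kept.
Expand every rule over subsets of its nullable positions: P → b c F gives b c F | b c.

E → a a | T | b E | P P; T → c a | a T; F → b | b b b | E | a T E; P → a | b c F | b c | T T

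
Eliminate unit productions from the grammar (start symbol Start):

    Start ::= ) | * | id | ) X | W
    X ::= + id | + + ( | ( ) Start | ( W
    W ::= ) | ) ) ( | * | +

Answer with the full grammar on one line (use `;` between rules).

Start ::= ) | * | id | ) X | ) ) ( | +; X ::= + id | + + ( | ( ) Start | ( W; W ::= ) | ) ) ( | * | +

Unit pairs: Start ⇒* {W}.
For every A with A ⇒* B via unit rules, add B's non-unit alternatives to A; then delete every rule of the form X → Y.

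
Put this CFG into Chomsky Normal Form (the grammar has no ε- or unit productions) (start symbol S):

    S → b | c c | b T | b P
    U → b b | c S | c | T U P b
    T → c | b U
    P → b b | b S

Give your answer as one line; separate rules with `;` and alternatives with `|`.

S → b | X1 X1 | X2 T | X2 P; U → X2 X2 | X1 S | c | T Y1; T → c | X2 U; P → X2 X2 | X2 S; X1 → c; X2 → b; Y1 → U Y2; Y2 → P X2

Introduce a nonterminal for each terminal appearing in a rule of length ≥ 2: X1 → c, X2 → b.
Binarize each right-hand side of length ≥ 3 by chaining fresh nonterminals (Y1, Y2, …): affected rules were U → T U P X2.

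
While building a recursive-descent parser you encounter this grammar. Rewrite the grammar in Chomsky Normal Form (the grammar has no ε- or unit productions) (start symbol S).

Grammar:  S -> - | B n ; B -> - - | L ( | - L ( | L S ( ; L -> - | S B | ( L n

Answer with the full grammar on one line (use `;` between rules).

S -> - | B X1; B -> X2 X2 | L X3 | X2 Y1 | L Y2; L -> - | S B | X3 Y3; X1 -> n; X2 -> -; X3 -> (; Y1 -> L X3; Y2 -> S X3; Y3 -> L X1

Introduce a nonterminal for each terminal appearing in a rule of length ≥ 2: X1 → n, X2 → -, X3 → (.
Binarize each right-hand side of length ≥ 3 by chaining fresh nonterminals (Y1, Y2, …): affected rules were B → X2 L X3; B → L S X3; L → X3 L X1.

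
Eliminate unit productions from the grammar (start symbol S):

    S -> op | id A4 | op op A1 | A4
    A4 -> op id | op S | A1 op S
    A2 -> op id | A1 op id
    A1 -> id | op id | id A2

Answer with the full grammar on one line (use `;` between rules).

Unit pairs: S ⇒* {A4}.
Replace each nonterminal's rules with the union of the non-unit rules of every nonterminal it unit-derives.

S -> op id | op S | A1 op S | op | id A4 | op op A1; A4 -> op id | op S | A1 op S; A2 -> op id | A1 op id; A1 -> id | op id | id A2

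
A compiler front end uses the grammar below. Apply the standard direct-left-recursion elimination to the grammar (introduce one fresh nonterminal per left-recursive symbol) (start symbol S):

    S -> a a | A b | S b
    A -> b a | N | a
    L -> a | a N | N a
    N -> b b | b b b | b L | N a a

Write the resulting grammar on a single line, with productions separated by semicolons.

S -> a a S' | A b S'; A -> b a | N | a; L -> a | a N | N a; N -> b b N' | b b b N' | b L N'; S' -> b S' | ε; N' -> a a N' | ε

Left recursion appears on S, N.
For S: α = {b}, β = {a a, A b}. Rewrite as S → β S' and S' → α S' | ε.
For N: α = {a a}, β = {b b, b b b, b L}. Rewrite as N → β N' and N' → α N' | ε.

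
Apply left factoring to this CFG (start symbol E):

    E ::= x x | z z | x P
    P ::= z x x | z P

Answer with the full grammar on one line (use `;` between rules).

E ::= z z | x E'; P ::= z P'; E' ::= x | P; P' ::= x x | P

E has alternatives sharing prefix 'x': factor to E → x E' with E' → x | P.
P has alternatives sharing prefix 'z': factor to P → z P' with P' → x x | P.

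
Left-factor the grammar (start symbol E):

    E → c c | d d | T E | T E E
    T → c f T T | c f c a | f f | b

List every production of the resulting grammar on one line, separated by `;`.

E → c c | d d | T E E'; T → f f | b | c f T'; E' → ε | E; T' → T T | c a

E has alternatives sharing prefix 'T E': factor to E → T E E' with E' → ε | E.
T has alternatives sharing prefix 'c f': factor to T → c f T' with T' → T T | c a.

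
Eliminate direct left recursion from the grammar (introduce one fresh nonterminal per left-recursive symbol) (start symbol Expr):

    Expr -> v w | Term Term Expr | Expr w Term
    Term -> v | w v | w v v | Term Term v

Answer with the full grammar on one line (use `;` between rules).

Expr -> v w Expr1 | Term Term Expr Expr1; Term -> v Term1 | w v Term1 | w v v Term1; Expr1 -> w Term Expr1 | ε; Term1 -> Term v Term1 | ε

Directly left-recursive nonterminals: Expr, Term.
For Expr: α = {w Term}, β = {v w, Term Term Expr}. Rewrite as Expr → β Expr1 and Expr1 → α Expr1 | ε.
For Term: α = {Term v}, β = {v, w v, w v v}. Rewrite as Term → β Term1 and Term1 → α Term1 | ε.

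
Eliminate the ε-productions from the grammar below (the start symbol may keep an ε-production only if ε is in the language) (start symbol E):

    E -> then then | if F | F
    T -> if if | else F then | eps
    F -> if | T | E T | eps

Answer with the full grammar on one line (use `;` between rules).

E -> then then | if F | if | F | eps; T -> if if | else F then | else then; F -> if | T | E T | E

The nullable symbols are {E, F, T}.
ε ∈ L(G) since E is nullable, so keep E → ε.
For each production, add variants omitting each subset of nullable occurrences: E → if F gives if F | if. T → else F then gives else F then | else then. F → E T gives E T | E.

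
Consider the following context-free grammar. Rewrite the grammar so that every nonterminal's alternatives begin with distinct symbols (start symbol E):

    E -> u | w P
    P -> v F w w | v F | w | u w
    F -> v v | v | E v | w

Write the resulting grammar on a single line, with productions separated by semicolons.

E -> u | w P; P -> w | u w | v F P'; F -> E v | w | v F'; P' -> w w | ε; F' -> v | ε

P has alternatives sharing prefix 'v F': factor to P → v F P' with P' → w w | ε.
F has alternatives sharing prefix 'v': factor to F → v F' with F' → v | ε.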